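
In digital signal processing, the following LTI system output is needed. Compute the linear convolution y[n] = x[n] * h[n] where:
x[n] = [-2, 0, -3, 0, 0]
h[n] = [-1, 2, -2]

y[n] = sum_k x[k]*h[n-k]. Output length = len(x) + len(h) - 1 = 5 + 3 - 1 = 7.
y[0] = -2*-1 = 2
y[1] = 0*-1 + -2*2 = -4
y[2] = -3*-1 + 0*2 + -2*-2 = 7
y[3] = 0*-1 + -3*2 + 0*-2 = -6
y[4] = 0*-1 + 0*2 + -3*-2 = 6
y[5] = 0*2 + 0*-2 = 0
y[6] = 0*-2 = 0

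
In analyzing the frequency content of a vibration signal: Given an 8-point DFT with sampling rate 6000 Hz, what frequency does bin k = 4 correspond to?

The frequency of DFT bin k is: f_k = k * f_s / N
f_4 = 4 * 6000 / 8 = 3000 Hz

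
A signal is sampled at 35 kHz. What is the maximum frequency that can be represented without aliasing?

The maximum frequency that can be represented without aliasing
is the Nyquist frequency: f_max = f_s / 2 = 35 kHz / 2 = 35/2 kHz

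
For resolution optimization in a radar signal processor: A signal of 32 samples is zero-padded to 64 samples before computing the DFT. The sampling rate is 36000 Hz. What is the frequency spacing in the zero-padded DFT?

Original DFT: N = 32, resolution = f_s/N = 36000/32 = 1125 Hz
Zero-padded DFT: N = 64, resolution = f_s/N = 36000/64 = 1125/2 Hz
Zero-padding interpolates the spectrum (finer frequency grid)
but does NOT improve the true spectral resolution (ability to resolve close frequencies).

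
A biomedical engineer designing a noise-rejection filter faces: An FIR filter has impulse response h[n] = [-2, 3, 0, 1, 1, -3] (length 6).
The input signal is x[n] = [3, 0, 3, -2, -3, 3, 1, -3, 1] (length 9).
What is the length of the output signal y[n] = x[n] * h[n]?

For linear convolution, the output length is:
len(y) = len(x) + len(h) - 1 = 9 + 6 - 1 = 14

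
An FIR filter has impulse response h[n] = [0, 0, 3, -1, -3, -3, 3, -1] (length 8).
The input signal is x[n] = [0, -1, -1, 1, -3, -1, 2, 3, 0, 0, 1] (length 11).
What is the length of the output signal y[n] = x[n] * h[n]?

For linear convolution, the output length is:
len(y) = len(x) + len(h) - 1 = 11 + 8 - 1 = 18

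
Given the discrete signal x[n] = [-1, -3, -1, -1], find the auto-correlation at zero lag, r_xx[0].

The auto-correlation at zero lag r_xx[0] equals the signal energy.
r_xx[0] = sum of x[n]^2 = (-1)^2 + (-3)^2 + (-1)^2 + (-1)^2
= 1 + 9 + 1 + 1 = 12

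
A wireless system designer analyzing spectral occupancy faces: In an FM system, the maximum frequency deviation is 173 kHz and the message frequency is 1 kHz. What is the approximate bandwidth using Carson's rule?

Carson's rule: BW = 2*(delta_f + f_m)
= 2*(173 + 1) kHz = 348 kHz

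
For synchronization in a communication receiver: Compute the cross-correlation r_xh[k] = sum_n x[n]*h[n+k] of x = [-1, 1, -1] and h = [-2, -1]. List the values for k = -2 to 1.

Both sequences indexed from 0 and zero outside their support.
Lags with overlap: k = -2 to 1.
  r_xh[-2] = x[2]*h[0] = 2
  r_xh[-1] = x[1]*h[0] + x[2]*h[1] = -1
  r_xh[0] = x[0]*h[0] + x[1]*h[1] = 1
  r_xh[1] = x[0]*h[1] = 1
r_xh = [2, -1, 1, 1] (for k = -2, ..., 1)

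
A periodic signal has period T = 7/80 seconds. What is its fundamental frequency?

The fundamental frequency is the reciprocal of the period.
f = 1/T = 1/(7/80) = 80/7 Hz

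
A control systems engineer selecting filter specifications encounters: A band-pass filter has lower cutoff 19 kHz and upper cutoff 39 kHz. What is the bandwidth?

Bandwidth = f_high - f_low
= 39 kHz - 19 kHz = 20 kHz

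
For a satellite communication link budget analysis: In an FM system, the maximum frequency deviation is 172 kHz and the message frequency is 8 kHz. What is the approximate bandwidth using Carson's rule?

Carson's rule: BW = 2*(delta_f + f_m)
= 2*(172 + 8) kHz = 360 kHz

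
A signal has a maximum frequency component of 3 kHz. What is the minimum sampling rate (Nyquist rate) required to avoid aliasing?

By the Nyquist-Shannon sampling theorem,
the minimum sampling rate (Nyquist rate) must be at least 2 * f_max.
Nyquist rate = 2 * 3 kHz = 6 kHz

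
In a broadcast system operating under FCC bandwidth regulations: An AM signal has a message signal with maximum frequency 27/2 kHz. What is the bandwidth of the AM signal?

In AM (double-sideband), the bandwidth is twice the message frequency.
BW = 2 * f_m = 2 * 27/2 kHz = 27 kHz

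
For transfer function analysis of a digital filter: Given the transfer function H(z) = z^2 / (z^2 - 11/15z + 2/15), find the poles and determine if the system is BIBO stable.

Poles are roots of the denominator: z^2 - 11/15z + 2/15 = 0.
Quadratic formula: z = [-(-11/15) +/- sqrt((-11/15)^2 - 4*(2/15))] / 2
Discriminant = 121/225 - 8/15 = 1/225; sqrt = 1/15.
z = (11/15 +/- 1/15) / 2 => z = 2/5 or z = 1/3.
|p1| = 1/3, |p2| = 2/5.
For BIBO stability, all poles must lie inside the unit circle (|p| < 1).
System is STABLE since both |p| < 1.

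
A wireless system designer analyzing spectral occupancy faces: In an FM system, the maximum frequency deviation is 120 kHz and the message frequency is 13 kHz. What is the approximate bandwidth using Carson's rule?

Carson's rule: BW = 2*(delta_f + f_m)
= 2*(120 + 13) kHz = 266 kHz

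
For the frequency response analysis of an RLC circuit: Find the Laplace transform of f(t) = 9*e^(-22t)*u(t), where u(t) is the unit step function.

Standard Laplace transform pair:
e^(-at)*u(t) <-> 1/(s+a)
With a = 22: L{9*e^(-22t)*u(t)} = 9/(s+22), ROC: Re(s) > -22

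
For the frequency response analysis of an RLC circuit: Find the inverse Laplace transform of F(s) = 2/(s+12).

Standard pair: k/(s+a) <-> k*e^(-at)*u(t)
With k=2, a=12: f(t) = 2*e^(-12t)*u(t)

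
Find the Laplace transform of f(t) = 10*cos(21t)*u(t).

Standard pair: cos(wt)*u(t) <-> s/(s^2+w^2)
With w = 21: L{10*cos(21t)*u(t)} = 10s/(s^2+441)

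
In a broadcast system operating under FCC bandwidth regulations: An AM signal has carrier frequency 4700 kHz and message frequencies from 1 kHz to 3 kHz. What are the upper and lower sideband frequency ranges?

Upper sideband (USB) = fc + [fm_low, fm_high] = 4700 + [1, 3] = [4701, 4703] kHz
Lower sideband (LSB) = fc - [fm_high, fm_low] = 4700 - [3, 1] = [4697, 4699] kHz
Total occupied spectrum: 4697 kHz to 4703 kHz (plus carrier at 4700 kHz)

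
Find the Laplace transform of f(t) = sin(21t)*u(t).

Standard pair: sin(wt)*u(t) <-> w/(s^2+w^2)
With w = 21: L{sin(21t)*u(t)} = 21/(s^2+441)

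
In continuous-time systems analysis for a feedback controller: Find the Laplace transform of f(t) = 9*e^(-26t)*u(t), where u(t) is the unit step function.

Standard Laplace transform pair:
e^(-at)*u(t) <-> 1/(s+a)
With a = 26: L{9*e^(-26t)*u(t)} = 9/(s+26), ROC: Re(s) > -26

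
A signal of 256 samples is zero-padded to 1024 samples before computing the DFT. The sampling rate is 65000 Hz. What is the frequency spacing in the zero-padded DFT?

Original DFT: N = 256, resolution = f_s/N = 65000/256 = 8125/32 Hz
Zero-padded DFT: N = 1024, resolution = f_s/N = 65000/1024 = 8125/128 Hz
Zero-padding interpolates the spectrum (finer frequency grid)
but does NOT improve the true spectral resolution (ability to resolve close frequencies).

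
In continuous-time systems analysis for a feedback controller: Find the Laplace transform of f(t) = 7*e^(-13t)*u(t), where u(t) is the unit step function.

Standard Laplace transform pair:
e^(-at)*u(t) <-> 1/(s+a)
With a = 13: L{7*e^(-13t)*u(t)} = 7/(s+13), ROC: Re(s) > -13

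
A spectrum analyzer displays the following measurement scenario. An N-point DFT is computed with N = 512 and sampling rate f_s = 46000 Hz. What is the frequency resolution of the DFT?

DFT frequency resolution = f_s / N
= 46000 / 512 = 2875/32 Hz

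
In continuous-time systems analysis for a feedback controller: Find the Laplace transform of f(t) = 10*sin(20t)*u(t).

Standard pair: sin(wt)*u(t) <-> w/(s^2+w^2)
With w = 20: L{10*sin(20t)*u(t)} = 200/(s^2+400)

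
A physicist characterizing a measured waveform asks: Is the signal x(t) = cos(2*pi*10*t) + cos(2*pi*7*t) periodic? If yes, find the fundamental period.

f1 = 10 Hz, f2 = 7 Hz
Period T1 = 1/10, T2 = 1/7
Ratio T1/T2 = 7/10, which is rational.
The signal is periodic with fundamental period T = 1/GCD(10,7) = 1 s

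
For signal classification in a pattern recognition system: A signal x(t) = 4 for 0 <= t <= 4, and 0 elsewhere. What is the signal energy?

Energy = integral of |x(t)|^2 dt over the signal duration
= 4^2 * 4 = 16 * 4 = 64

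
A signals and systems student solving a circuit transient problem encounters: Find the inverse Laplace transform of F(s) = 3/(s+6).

Standard pair: k/(s+a) <-> k*e^(-at)*u(t)
With k=3, a=6: f(t) = 3*e^(-6t)*u(t)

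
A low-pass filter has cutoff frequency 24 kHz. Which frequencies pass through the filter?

A low-pass filter passes all frequencies below the cutoff frequency 24 kHz and attenuates higher frequencies.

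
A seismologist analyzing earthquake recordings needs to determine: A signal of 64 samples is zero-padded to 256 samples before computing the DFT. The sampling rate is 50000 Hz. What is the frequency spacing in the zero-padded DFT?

Original DFT: N = 64, resolution = f_s/N = 50000/64 = 3125/4 Hz
Zero-padded DFT: N = 256, resolution = f_s/N = 50000/256 = 3125/16 Hz
Zero-padding interpolates the spectrum (finer frequency grid)
but does NOT improve the true spectral resolution (ability to resolve close frequencies).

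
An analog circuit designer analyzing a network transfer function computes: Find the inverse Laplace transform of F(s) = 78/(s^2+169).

Standard pair: w/(s^2+w^2) <-> sin(wt)*u(t)
Recognize w^2 = 169, so w = 13; numerator 78 = 6*13.
f(t) = 6*sin(13t)*u(t)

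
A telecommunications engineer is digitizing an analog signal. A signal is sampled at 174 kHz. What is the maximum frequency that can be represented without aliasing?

The maximum frequency that can be represented without aliasing
is the Nyquist frequency: f_max = f_s / 2 = 174 kHz / 2 = 87 kHz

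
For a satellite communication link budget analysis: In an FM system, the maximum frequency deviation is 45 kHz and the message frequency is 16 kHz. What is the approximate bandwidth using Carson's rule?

Carson's rule: BW = 2*(delta_f + f_m)
= 2*(45 + 16) kHz = 122 kHz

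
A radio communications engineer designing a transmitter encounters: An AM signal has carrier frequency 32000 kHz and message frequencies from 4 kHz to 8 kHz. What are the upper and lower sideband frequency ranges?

Upper sideband (USB) = fc + [fm_low, fm_high] = 32000 + [4, 8] = [32004, 32008] kHz
Lower sideband (LSB) = fc - [fm_high, fm_low] = 32000 - [8, 4] = [31992, 31996] kHz
Total occupied spectrum: 31992 kHz to 32008 kHz (plus carrier at 32000 kHz)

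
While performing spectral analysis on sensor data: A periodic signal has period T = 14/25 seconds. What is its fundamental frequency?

The fundamental frequency is the reciprocal of the period.
f = 1/T = 1/(14/25) = 25/14 Hz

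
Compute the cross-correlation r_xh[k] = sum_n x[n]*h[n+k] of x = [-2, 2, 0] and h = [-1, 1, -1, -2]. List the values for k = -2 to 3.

Both sequences indexed from 0 and zero outside their support.
Lags with overlap: k = -2 to 3.
  r_xh[-2] = x[2]*h[0] = 0
  r_xh[-1] = x[1]*h[0] + x[2]*h[1] = -2
  r_xh[0] = x[0]*h[0] + x[1]*h[1] + x[2]*h[2] = 4
  r_xh[1] = x[0]*h[1] + x[1]*h[2] + x[2]*h[3] = -4
  r_xh[2] = x[0]*h[2] + x[1]*h[3] = -2
  r_xh[3] = x[0]*h[3] = 4
r_xh = [0, -2, 4, -4, -2, 4] (for k = -2, ..., 3)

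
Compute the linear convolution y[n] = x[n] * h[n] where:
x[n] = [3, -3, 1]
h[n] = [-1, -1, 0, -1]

y[n] = sum_k x[k]*h[n-k]. Output length = len(x) + len(h) - 1 = 3 + 4 - 1 = 6.
y[0] = 3*-1 = -3
y[1] = -3*-1 + 3*-1 = 0
y[2] = 1*-1 + -3*-1 + 3*0 = 2
y[3] = 1*-1 + -3*0 + 3*-1 = -4
y[4] = 1*0 + -3*-1 = 3
y[5] = 1*-1 = -1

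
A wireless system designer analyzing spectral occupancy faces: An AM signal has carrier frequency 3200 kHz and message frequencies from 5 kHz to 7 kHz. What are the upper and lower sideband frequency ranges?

Upper sideband (USB) = fc + [fm_low, fm_high] = 3200 + [5, 7] = [3205, 3207] kHz
Lower sideband (LSB) = fc - [fm_high, fm_low] = 3200 - [7, 5] = [3193, 3195] kHz
Total occupied spectrum: 3193 kHz to 3207 kHz (plus carrier at 3200 kHz)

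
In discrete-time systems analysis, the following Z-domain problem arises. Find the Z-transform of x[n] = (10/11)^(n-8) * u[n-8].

Time-shifting property: if X(z) = Z{x[n]}, then Z{x[n-d]} = z^(-d) * X(z)
X(z) = z/(z - 10/11) for x[n] = (10/11)^n * u[n]
Z{x[n-8]} = z^(-8) * z/(z - 10/11) = z^(-7)/(z - 10/11)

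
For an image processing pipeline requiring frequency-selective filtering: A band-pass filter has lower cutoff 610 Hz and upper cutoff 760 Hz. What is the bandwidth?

Bandwidth = f_high - f_low
= 760 Hz - 610 Hz = 150 Hz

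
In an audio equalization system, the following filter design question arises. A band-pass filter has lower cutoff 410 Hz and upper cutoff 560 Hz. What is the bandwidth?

Bandwidth = f_high - f_low
= 560 Hz - 410 Hz = 150 Hz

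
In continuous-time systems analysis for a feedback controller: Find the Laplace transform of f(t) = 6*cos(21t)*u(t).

Standard pair: cos(wt)*u(t) <-> s/(s^2+w^2)
With w = 21: L{6*cos(21t)*u(t)} = 6s/(s^2+441)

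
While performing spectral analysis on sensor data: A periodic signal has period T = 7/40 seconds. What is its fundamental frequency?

The fundamental frequency is the reciprocal of the period.
f = 1/T = 1/(7/40) = 40/7 Hz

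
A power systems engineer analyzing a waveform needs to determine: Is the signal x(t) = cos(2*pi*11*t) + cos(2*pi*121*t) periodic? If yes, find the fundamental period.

f1 = 11 Hz, f2 = 121 Hz
Period T1 = 1/11, T2 = 1/121
Ratio T1/T2 = 121/11, which is rational.
The signal is periodic with fundamental period T = 1/GCD(11,121) = 1/11 s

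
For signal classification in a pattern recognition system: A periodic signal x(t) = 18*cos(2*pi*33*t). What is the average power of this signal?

Average power of A*cos(wt) is A^2/2.
P = 18^2 / 2 = 324/2 = 162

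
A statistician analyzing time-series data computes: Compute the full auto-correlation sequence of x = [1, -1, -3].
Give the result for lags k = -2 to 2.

r_xx[k] = sum_m x[m]*x[m+k], indexed from 0, for k = -2 to 2:
  r_xx[-2] = x[2]*x[0] = -3
  r_xx[-1] = x[1]*x[0] + x[2]*x[1] = 2
  r_xx[0] = x[0]*x[0] + x[1]*x[1] + x[2]*x[2] = 11
  r_xx[1] = x[0]*x[1] + x[1]*x[2] = 2
  r_xx[2] = x[0]*x[2] = -3
r_xx = [-3, 2, 11, 2, -3]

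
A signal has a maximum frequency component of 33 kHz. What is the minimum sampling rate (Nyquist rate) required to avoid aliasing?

By the Nyquist-Shannon sampling theorem,
the minimum sampling rate (Nyquist rate) must be at least 2 * f_max.
Nyquist rate = 2 * 33 kHz = 66 kHz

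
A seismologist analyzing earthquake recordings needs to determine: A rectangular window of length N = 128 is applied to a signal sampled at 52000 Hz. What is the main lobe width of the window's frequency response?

For a rectangular window of length N,
the main lobe width in frequency is 2*f_s/N.
= 2*52000/128 = 1625/2 Hz
This determines the minimum frequency separation for resolving two sinusoids.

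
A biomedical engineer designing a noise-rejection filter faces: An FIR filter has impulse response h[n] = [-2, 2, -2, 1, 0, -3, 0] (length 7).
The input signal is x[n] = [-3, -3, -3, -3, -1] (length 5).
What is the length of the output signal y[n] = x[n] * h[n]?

For linear convolution, the output length is:
len(y) = len(x) + len(h) - 1 = 5 + 7 - 1 = 11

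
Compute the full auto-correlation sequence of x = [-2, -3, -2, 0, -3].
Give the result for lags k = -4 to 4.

r_xx[k] = sum_m x[m]*x[m+k], indexed from 0, for k = -4 to 4:
  r_xx[-4] = x[4]*x[0] = 6
  r_xx[-3] = x[3]*x[0] + x[4]*x[1] = 9
  r_xx[-2] = x[2]*x[0] + x[3]*x[1] + x[4]*x[2] = 10
  r_xx[-1] = x[1]*x[0] + x[2]*x[1] + x[3]*x[2] + x[4]*x[3] = 12
  r_xx[0] = x[0]*x[0] + x[1]*x[1] + x[2]*x[2] + x[3]*x[3] + x[4]*x[4] = 26
  r_xx[1] = x[0]*x[1] + x[1]*x[2] + x[2]*x[3] + x[3]*x[4] = 12
  r_xx[2] = x[0]*x[2] + x[1]*x[3] + x[2]*x[4] = 10
  r_xx[3] = x[0]*x[3] + x[1]*x[4] = 9
  r_xx[4] = x[0]*x[4] = 6
r_xx = [6, 9, 10, 12, 26, 12, 10, 9, 6]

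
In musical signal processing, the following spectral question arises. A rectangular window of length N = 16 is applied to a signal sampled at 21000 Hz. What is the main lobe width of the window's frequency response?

For a rectangular window of length N,
the main lobe width in frequency is 2*f_s/N.
= 2*21000/16 = 2625 Hz
This determines the minimum frequency separation for resolving two sinusoids.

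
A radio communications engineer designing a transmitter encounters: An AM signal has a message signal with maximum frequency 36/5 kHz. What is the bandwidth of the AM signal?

In AM (double-sideband), the bandwidth is twice the message frequency.
BW = 2 * f_m = 2 * 36/5 kHz = 72/5 kHz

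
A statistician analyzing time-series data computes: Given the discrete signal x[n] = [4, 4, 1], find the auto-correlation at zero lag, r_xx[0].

The auto-correlation at zero lag r_xx[0] equals the signal energy.
r_xx[0] = sum of x[n]^2 = 4^2 + 4^2 + 1^2
= 16 + 16 + 1 = 33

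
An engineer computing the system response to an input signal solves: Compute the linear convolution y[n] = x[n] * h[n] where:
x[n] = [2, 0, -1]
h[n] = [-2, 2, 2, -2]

y[n] = sum_k x[k]*h[n-k]. Output length = len(x) + len(h) - 1 = 3 + 4 - 1 = 6.
y[0] = 2*-2 = -4
y[1] = 0*-2 + 2*2 = 4
y[2] = -1*-2 + 0*2 + 2*2 = 6
y[3] = -1*2 + 0*2 + 2*-2 = -6
y[4] = -1*2 + 0*-2 = -2
y[5] = -1*-2 = 2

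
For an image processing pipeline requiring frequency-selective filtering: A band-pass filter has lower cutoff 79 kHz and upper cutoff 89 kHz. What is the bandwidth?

Bandwidth = f_high - f_low
= 89 kHz - 79 kHz = 10 kHz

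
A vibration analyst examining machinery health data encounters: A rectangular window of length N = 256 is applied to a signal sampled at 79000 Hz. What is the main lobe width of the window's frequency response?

For a rectangular window of length N,
the main lobe width in frequency is 2*f_s/N.
= 2*79000/256 = 9875/16 Hz
This determines the minimum frequency separation for resolving two sinusoids.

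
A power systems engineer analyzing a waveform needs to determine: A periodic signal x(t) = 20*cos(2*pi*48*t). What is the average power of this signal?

Average power of A*cos(wt) is A^2/2.
P = 20^2 / 2 = 400/2 = 200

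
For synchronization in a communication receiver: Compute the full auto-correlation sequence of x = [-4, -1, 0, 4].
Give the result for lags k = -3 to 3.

r_xx[k] = sum_m x[m]*x[m+k], indexed from 0, for k = -3 to 3:
  r_xx[-3] = x[3]*x[0] = -16
  r_xx[-2] = x[2]*x[0] + x[3]*x[1] = -4
  r_xx[-1] = x[1]*x[0] + x[2]*x[1] + x[3]*x[2] = 4
  r_xx[0] = x[0]*x[0] + x[1]*x[1] + x[2]*x[2] + x[3]*x[3] = 33
  r_xx[1] = x[0]*x[1] + x[1]*x[2] + x[2]*x[3] = 4
  r_xx[2] = x[0]*x[2] + x[1]*x[3] = -4
  r_xx[3] = x[0]*x[3] = -16
r_xx = [-16, -4, 4, 33, 4, -4, -16]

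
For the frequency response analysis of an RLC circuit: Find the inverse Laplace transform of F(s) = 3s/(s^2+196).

Standard pair: s/(s^2+w^2) <-> cos(wt)*u(t)
With k=3, w=14: f(t) = 3*cos(14t)*u(t)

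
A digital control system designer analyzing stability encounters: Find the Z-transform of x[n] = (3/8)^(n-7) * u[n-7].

Time-shifting property: if X(z) = Z{x[n]}, then Z{x[n-d]} = z^(-d) * X(z)
X(z) = z/(z - 3/8) for x[n] = (3/8)^n * u[n]
Z{x[n-7]} = z^(-7) * z/(z - 3/8) = z^(-6)/(z - 3/8)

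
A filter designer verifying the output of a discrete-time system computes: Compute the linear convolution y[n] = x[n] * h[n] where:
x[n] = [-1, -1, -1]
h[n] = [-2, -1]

y[n] = sum_k x[k]*h[n-k]. Output length = len(x) + len(h) - 1 = 3 + 2 - 1 = 4.
y[0] = -1*-2 = 2
y[1] = -1*-2 + -1*-1 = 3
y[2] = -1*-2 + -1*-1 = 3
y[3] = -1*-1 = 1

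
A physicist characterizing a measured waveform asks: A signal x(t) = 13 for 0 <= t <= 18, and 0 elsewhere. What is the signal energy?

Energy = integral of |x(t)|^2 dt over the signal duration
= 13^2 * 18 = 169 * 18 = 3042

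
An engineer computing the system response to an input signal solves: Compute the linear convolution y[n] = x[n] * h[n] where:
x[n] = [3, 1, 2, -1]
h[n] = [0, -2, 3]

y[n] = sum_k x[k]*h[n-k]. Output length = len(x) + len(h) - 1 = 4 + 3 - 1 = 6.
y[0] = 3*0 = 0
y[1] = 1*0 + 3*-2 = -6
y[2] = 2*0 + 1*-2 + 3*3 = 7
y[3] = -1*0 + 2*-2 + 1*3 = -1
y[4] = -1*-2 + 2*3 = 8
y[5] = -1*3 = -3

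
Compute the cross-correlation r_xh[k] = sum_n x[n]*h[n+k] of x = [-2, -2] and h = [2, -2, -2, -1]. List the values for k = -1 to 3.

Both sequences indexed from 0 and zero outside their support.
Lags with overlap: k = -1 to 3.
  r_xh[-1] = x[1]*h[0] = -4
  r_xh[0] = x[0]*h[0] + x[1]*h[1] = 0
  r_xh[1] = x[0]*h[1] + x[1]*h[2] = 8
  r_xh[2] = x[0]*h[2] + x[1]*h[3] = 6
  r_xh[3] = x[0]*h[3] = 2
r_xh = [-4, 0, 8, 6, 2] (for k = -1, ..., 3)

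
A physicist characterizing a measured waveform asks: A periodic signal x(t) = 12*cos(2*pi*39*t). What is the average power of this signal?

Average power of A*cos(wt) is A^2/2.
P = 12^2 / 2 = 144/2 = 72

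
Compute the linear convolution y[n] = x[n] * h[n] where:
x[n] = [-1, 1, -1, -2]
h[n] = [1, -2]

y[n] = sum_k x[k]*h[n-k]. Output length = len(x) + len(h) - 1 = 4 + 2 - 1 = 5.
y[0] = -1*1 = -1
y[1] = 1*1 + -1*-2 = 3
y[2] = -1*1 + 1*-2 = -3
y[3] = -2*1 + -1*-2 = 0
y[4] = -2*-2 = 4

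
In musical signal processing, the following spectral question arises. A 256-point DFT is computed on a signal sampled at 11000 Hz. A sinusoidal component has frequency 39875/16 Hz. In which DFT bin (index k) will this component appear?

DFT frequency resolution = f_s/N = 11000/256 = 1375/32 Hz
Bin index k = f_signal / resolution = 39875/16 / 1375/32 = 58
The signal frequency 39875/16 Hz falls in DFT bin k = 58.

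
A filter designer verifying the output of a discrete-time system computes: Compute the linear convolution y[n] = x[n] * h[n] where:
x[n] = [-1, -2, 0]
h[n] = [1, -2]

y[n] = sum_k x[k]*h[n-k]. Output length = len(x) + len(h) - 1 = 3 + 2 - 1 = 4.
y[0] = -1*1 = -1
y[1] = -2*1 + -1*-2 = 0
y[2] = 0*1 + -2*-2 = 4
y[3] = 0*-2 = 0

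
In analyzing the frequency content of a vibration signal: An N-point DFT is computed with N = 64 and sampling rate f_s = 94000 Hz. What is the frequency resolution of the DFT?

DFT frequency resolution = f_s / N
= 94000 / 64 = 5875/4 Hz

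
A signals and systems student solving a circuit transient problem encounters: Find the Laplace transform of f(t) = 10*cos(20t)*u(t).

Standard pair: cos(wt)*u(t) <-> s/(s^2+w^2)
With w = 20: L{10*cos(20t)*u(t)} = 10s/(s^2+400)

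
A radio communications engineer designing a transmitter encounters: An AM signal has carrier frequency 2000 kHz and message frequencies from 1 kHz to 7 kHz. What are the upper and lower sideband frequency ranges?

Upper sideband (USB) = fc + [fm_low, fm_high] = 2000 + [1, 7] = [2001, 2007] kHz
Lower sideband (LSB) = fc - [fm_high, fm_low] = 2000 - [7, 1] = [1993, 1999] kHz
Total occupied spectrum: 1993 kHz to 2007 kHz (plus carrier at 2000 kHz)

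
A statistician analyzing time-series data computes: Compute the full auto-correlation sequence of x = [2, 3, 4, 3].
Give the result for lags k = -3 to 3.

r_xx[k] = sum_m x[m]*x[m+k], indexed from 0, for k = -3 to 3:
  r_xx[-3] = x[3]*x[0] = 6
  r_xx[-2] = x[2]*x[0] + x[3]*x[1] = 17
  r_xx[-1] = x[1]*x[0] + x[2]*x[1] + x[3]*x[2] = 30
  r_xx[0] = x[0]*x[0] + x[1]*x[1] + x[2]*x[2] + x[3]*x[3] = 38
  r_xx[1] = x[0]*x[1] + x[1]*x[2] + x[2]*x[3] = 30
  r_xx[2] = x[0]*x[2] + x[1]*x[3] = 17
  r_xx[3] = x[0]*x[3] = 6
r_xx = [6, 17, 30, 38, 30, 17, 6]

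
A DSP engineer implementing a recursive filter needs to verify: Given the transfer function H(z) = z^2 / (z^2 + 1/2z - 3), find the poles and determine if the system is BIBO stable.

Poles are roots of the denominator: z^2 + 1/2z - 3 = 0.
Quadratic formula: z = [-(1/2) +/- sqrt((1/2)^2 - 4*(-3))] / 2
Discriminant = 1/4 + 12 = 49/4; sqrt = 7/2.
z = (-1/2 +/- 7/2) / 2 => z = 3/2 or z = -2.
|p1| = 2, |p2| = 3/2.
For BIBO stability, all poles must lie inside the unit circle (|p| < 1).
System is UNSTABLE since at least one |p| >= 1.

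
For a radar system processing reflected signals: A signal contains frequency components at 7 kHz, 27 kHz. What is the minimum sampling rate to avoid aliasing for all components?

The highest frequency component is f_max = 27 kHz.
Nyquist rate = 2 * f_max = 2 * 27 kHz = 54 kHz.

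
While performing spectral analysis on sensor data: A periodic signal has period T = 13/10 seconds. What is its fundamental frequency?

The fundamental frequency is the reciprocal of the period.
f = 1/T = 1/(13/10) = 10/13 Hz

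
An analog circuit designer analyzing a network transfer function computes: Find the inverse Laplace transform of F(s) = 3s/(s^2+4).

Standard pair: s/(s^2+w^2) <-> cos(wt)*u(t)
With k=3, w=2: f(t) = 3*cos(2t)*u(t)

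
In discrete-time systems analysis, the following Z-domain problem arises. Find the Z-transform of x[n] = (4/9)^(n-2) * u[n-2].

Time-shifting property: if X(z) = Z{x[n]}, then Z{x[n-d]} = z^(-d) * X(z)
X(z) = z/(z - 4/9) for x[n] = (4/9)^n * u[n]
Z{x[n-2]} = z^(-2) * z/(z - 4/9) = z^(-1)/(z - 4/9)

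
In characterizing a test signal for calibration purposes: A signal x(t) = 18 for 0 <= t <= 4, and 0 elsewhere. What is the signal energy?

Energy = integral of |x(t)|^2 dt over the signal duration
= 18^2 * 4 = 324 * 4 = 1296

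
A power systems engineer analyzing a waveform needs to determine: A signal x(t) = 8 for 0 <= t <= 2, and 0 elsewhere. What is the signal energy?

Energy = integral of |x(t)|^2 dt over the signal duration
= 8^2 * 2 = 64 * 2 = 128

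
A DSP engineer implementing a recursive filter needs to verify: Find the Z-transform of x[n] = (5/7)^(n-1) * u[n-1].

Time-shifting property: if X(z) = Z{x[n]}, then Z{x[n-d]} = z^(-d) * X(z)
X(z) = z/(z - 5/7) for x[n] = (5/7)^n * u[n]
Z{x[n-1]} = z^(-1) * z/(z - 5/7) = 1/(z - 5/7)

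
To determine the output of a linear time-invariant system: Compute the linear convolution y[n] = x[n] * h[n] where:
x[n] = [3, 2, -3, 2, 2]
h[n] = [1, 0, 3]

y[n] = sum_k x[k]*h[n-k]. Output length = len(x) + len(h) - 1 = 5 + 3 - 1 = 7.
y[0] = 3*1 = 3
y[1] = 2*1 + 3*0 = 2
y[2] = -3*1 + 2*0 + 3*3 = 6
y[3] = 2*1 + -3*0 + 2*3 = 8
y[4] = 2*1 + 2*0 + -3*3 = -7
y[5] = 2*0 + 2*3 = 6
y[6] = 2*3 = 6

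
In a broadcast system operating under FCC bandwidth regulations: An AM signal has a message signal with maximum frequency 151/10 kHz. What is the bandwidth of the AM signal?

In AM (double-sideband), the bandwidth is twice the message frequency.
BW = 2 * f_m = 2 * 151/10 kHz = 151/5 kHz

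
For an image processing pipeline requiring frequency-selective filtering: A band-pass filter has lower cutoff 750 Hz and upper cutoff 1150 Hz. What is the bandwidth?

Bandwidth = f_high - f_low
= 1150 Hz - 750 Hz = 400 Hz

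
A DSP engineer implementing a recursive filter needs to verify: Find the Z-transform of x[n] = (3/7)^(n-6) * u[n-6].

Time-shifting property: if X(z) = Z{x[n]}, then Z{x[n-d]} = z^(-d) * X(z)
X(z) = z/(z - 3/7) for x[n] = (3/7)^n * u[n]
Z{x[n-6]} = z^(-6) * z/(z - 3/7) = z^(-5)/(z - 3/7)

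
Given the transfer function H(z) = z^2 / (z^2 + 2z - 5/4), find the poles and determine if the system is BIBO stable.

Poles are roots of the denominator: z^2 + 2z - 5/4 = 0.
Quadratic formula: z = [-(2) +/- sqrt((2)^2 - 4*(-5/4))] / 2
Discriminant = 4 + 5 = 9; sqrt = 3.
z = (-2 +/- 3) / 2 => z = 1/2 or z = -5/2.
|p1| = 5/2, |p2| = 1/2.
For BIBO stability, all poles must lie inside the unit circle (|p| < 1).
System is UNSTABLE since at least one |p| >= 1.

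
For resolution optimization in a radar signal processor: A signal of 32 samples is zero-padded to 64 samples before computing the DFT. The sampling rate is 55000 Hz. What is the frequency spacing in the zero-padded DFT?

Original DFT: N = 32, resolution = f_s/N = 55000/32 = 6875/4 Hz
Zero-padded DFT: N = 64, resolution = f_s/N = 55000/64 = 6875/8 Hz
Zero-padding interpolates the spectrum (finer frequency grid)
but does NOT improve the true spectral resolution (ability to resolve close frequencies).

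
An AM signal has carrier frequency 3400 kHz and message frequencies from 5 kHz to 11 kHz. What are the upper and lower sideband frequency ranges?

Upper sideband (USB) = fc + [fm_low, fm_high] = 3400 + [5, 11] = [3405, 3411] kHz
Lower sideband (LSB) = fc - [fm_high, fm_low] = 3400 - [11, 5] = [3389, 3395] kHz
Total occupied spectrum: 3389 kHz to 3411 kHz (plus carrier at 3400 kHz)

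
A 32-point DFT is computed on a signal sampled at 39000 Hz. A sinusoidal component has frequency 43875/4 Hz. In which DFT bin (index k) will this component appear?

DFT frequency resolution = f_s/N = 39000/32 = 4875/4 Hz
Bin index k = f_signal / resolution = 43875/4 / 4875/4 = 9
The signal frequency 43875/4 Hz falls in DFT bin k = 9.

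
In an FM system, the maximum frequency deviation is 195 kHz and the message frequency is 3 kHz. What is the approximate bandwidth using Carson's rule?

Carson's rule: BW = 2*(delta_f + f_m)
= 2*(195 + 3) kHz = 396 kHz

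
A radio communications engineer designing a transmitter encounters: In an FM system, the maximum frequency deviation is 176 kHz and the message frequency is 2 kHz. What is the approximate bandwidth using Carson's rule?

Carson's rule: BW = 2*(delta_f + f_m)
= 2*(176 + 2) kHz = 356 kHz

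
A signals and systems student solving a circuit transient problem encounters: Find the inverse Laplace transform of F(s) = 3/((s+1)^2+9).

Standard pair: w/((s+a)^2+w^2) <-> e^(-at)*sin(wt)*u(t)
With a=1, w=3: f(t) = e^(-t)*sin(3t)*u(t)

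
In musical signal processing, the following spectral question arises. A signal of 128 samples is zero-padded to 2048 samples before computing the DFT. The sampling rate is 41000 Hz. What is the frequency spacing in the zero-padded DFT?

Original DFT: N = 128, resolution = f_s/N = 41000/128 = 5125/16 Hz
Zero-padded DFT: N = 2048, resolution = f_s/N = 41000/2048 = 5125/256 Hz
Zero-padding interpolates the spectrum (finer frequency grid)
but does NOT improve the true spectral resolution (ability to resolve close frequencies).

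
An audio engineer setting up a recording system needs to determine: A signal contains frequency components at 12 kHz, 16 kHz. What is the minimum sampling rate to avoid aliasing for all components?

The highest frequency component is f_max = 16 kHz.
Nyquist rate = 2 * f_max = 2 * 16 kHz = 32 kHz.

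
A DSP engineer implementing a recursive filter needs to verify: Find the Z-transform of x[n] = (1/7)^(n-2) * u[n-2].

Time-shifting property: if X(z) = Z{x[n]}, then Z{x[n-d]} = z^(-d) * X(z)
X(z) = z/(z - 1/7) for x[n] = (1/7)^n * u[n]
Z{x[n-2]} = z^(-2) * z/(z - 1/7) = z^(-1)/(z - 1/7)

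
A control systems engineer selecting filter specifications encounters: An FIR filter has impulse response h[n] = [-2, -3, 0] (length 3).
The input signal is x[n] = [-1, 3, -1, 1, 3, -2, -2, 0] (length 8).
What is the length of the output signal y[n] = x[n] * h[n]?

For linear convolution, the output length is:
len(y) = len(x) + len(h) - 1 = 8 + 3 - 1 = 10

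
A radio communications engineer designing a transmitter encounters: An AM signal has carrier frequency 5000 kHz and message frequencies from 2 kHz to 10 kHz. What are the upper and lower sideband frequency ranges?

Upper sideband (USB) = fc + [fm_low, fm_high] = 5000 + [2, 10] = [5002, 5010] kHz
Lower sideband (LSB) = fc - [fm_high, fm_low] = 5000 - [10, 2] = [4990, 4998] kHz
Total occupied spectrum: 4990 kHz to 5010 kHz (plus carrier at 5000 kHz)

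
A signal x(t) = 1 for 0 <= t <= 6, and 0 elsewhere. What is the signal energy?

Energy = integral of |x(t)|^2 dt over the signal duration
= 1^2 * 6 = 1 * 6 = 6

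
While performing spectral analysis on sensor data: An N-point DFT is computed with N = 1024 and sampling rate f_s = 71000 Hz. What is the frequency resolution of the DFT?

DFT frequency resolution = f_s / N
= 71000 / 1024 = 8875/128 Hz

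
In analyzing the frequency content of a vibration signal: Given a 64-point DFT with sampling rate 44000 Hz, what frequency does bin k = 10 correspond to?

The frequency of DFT bin k is: f_k = k * f_s / N
f_10 = 10 * 44000 / 64 = 6875 Hz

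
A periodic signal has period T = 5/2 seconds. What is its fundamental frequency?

The fundamental frequency is the reciprocal of the period.
f = 1/T = 1/(5/2) = 2/5 Hz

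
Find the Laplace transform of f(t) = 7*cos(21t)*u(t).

Standard pair: cos(wt)*u(t) <-> s/(s^2+w^2)
With w = 21: L{7*cos(21t)*u(t)} = 7s/(s^2+441)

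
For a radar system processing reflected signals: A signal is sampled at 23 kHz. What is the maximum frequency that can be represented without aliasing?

The maximum frequency that can be represented without aliasing
is the Nyquist frequency: f_max = f_s / 2 = 23 kHz / 2 = 23/2 kHz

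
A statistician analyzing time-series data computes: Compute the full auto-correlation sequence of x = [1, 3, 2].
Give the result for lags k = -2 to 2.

r_xx[k] = sum_m x[m]*x[m+k], indexed from 0, for k = -2 to 2:
  r_xx[-2] = x[2]*x[0] = 2
  r_xx[-1] = x[1]*x[0] + x[2]*x[1] = 9
  r_xx[0] = x[0]*x[0] + x[1]*x[1] + x[2]*x[2] = 14
  r_xx[1] = x[0]*x[1] + x[1]*x[2] = 9
  r_xx[2] = x[0]*x[2] = 2
r_xx = [2, 9, 14, 9, 2]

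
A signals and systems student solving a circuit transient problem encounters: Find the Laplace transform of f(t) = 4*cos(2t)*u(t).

Standard pair: cos(wt)*u(t) <-> s/(s^2+w^2)
With w = 2: L{4*cos(2t)*u(t)} = 4s/(s^2+4)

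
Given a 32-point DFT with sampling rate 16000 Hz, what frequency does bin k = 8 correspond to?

The frequency of DFT bin k is: f_k = k * f_s / N
f_8 = 8 * 16000 / 32 = 4000 Hz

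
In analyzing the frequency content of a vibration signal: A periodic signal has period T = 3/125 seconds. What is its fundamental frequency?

The fundamental frequency is the reciprocal of the period.
f = 1/T = 1/(3/125) = 125/3 Hz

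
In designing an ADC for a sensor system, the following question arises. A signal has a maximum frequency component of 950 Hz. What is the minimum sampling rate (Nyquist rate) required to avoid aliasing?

By the Nyquist-Shannon sampling theorem,
the minimum sampling rate (Nyquist rate) must be at least 2 * f_max.
Nyquist rate = 2 * 950 Hz = 1900 Hz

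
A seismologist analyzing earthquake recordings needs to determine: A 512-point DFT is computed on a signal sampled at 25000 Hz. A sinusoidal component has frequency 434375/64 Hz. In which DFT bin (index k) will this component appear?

DFT frequency resolution = f_s/N = 25000/512 = 3125/64 Hz
Bin index k = f_signal / resolution = 434375/64 / 3125/64 = 139
The signal frequency 434375/64 Hz falls in DFT bin k = 139.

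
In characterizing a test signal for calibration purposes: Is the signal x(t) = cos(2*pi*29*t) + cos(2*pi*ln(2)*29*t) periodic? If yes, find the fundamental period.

f1 = 29 Hz, f2 = 29*ln(2) Hz
Ratio f2/f1 = ln(2), which is irrational.
Since the frequency ratio is irrational, no common period exists.
The signal is not periodic.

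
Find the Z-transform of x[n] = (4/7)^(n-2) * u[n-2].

Time-shifting property: if X(z) = Z{x[n]}, then Z{x[n-d]} = z^(-d) * X(z)
X(z) = z/(z - 4/7) for x[n] = (4/7)^n * u[n]
Z{x[n-2]} = z^(-2) * z/(z - 4/7) = z^(-1)/(z - 4/7)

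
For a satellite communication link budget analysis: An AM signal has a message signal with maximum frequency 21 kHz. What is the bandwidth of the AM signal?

In AM (double-sideband), the bandwidth is twice the message frequency.
BW = 2 * f_m = 2 * 21 kHz = 42 kHz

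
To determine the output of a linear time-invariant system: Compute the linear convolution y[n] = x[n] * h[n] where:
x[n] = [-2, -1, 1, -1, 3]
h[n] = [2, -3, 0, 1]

y[n] = sum_k x[k]*h[n-k]. Output length = len(x) + len(h) - 1 = 5 + 4 - 1 = 8.
y[0] = -2*2 = -4
y[1] = -1*2 + -2*-3 = 4
y[2] = 1*2 + -1*-3 + -2*0 = 5
y[3] = -1*2 + 1*-3 + -1*0 + -2*1 = -7
y[4] = 3*2 + -1*-3 + 1*0 + -1*1 = 8
y[5] = 3*-3 + -1*0 + 1*1 = -8
y[6] = 3*0 + -1*1 = -1
y[7] = 3*1 = 3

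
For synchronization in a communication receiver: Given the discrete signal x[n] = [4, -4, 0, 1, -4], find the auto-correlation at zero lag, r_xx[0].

The auto-correlation at zero lag r_xx[0] equals the signal energy.
r_xx[0] = sum of x[n]^2 = 4^2 + (-4)^2 + 0^2 + 1^2 + (-4)^2
= 16 + 16 + 0 + 1 + 16 = 49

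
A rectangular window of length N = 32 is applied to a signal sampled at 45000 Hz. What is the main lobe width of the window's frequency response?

For a rectangular window of length N,
the main lobe width in frequency is 2*f_s/N.
= 2*45000/32 = 5625/2 Hz
This determines the minimum frequency separation for resolving two sinusoids.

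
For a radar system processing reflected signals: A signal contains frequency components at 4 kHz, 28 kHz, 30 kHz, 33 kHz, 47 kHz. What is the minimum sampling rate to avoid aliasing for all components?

The highest frequency component is f_max = 47 kHz.
Nyquist rate = 2 * f_max = 2 * 47 kHz = 94 kHz.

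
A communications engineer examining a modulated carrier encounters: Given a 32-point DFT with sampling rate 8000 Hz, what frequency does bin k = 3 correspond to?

The frequency of DFT bin k is: f_k = k * f_s / N
f_3 = 3 * 8000 / 32 = 750 Hz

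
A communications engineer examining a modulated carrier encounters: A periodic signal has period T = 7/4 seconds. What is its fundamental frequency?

The fundamental frequency is the reciprocal of the period.
f = 1/T = 1/(7/4) = 4/7 Hz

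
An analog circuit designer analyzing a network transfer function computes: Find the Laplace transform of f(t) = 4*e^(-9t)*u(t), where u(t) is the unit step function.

Standard Laplace transform pair:
e^(-at)*u(t) <-> 1/(s+a)
With a = 9: L{4*e^(-9t)*u(t)} = 4/(s+9), ROC: Re(s) > -9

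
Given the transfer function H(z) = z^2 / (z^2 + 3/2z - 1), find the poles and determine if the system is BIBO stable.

Poles are roots of the denominator: z^2 + 3/2z - 1 = 0.
Quadratic formula: z = [-(3/2) +/- sqrt((3/2)^2 - 4*(-1))] / 2
Discriminant = 9/4 + 4 = 25/4; sqrt = 5/2.
z = (-3/2 +/- 5/2) / 2 => z = 1/2 or z = -2.
|p1| = 2, |p2| = 1/2.
For BIBO stability, all poles must lie inside the unit circle (|p| < 1).
System is UNSTABLE since at least one |p| >= 1.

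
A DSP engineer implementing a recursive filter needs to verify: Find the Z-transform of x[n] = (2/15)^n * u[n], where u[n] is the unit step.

The Z-transform of a^n * u[n] is z/(z-a) for |z| > |a|.
Here a = 2/15, so X(z) = z/(z - (2/15)) = 15z/(15z - 2)
ROC: |z| > 2/15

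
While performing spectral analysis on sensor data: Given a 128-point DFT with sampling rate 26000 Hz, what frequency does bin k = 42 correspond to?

The frequency of DFT bin k is: f_k = k * f_s / N
f_42 = 42 * 26000 / 128 = 34125/4 Hz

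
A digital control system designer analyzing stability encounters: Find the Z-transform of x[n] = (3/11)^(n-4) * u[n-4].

Time-shifting property: if X(z) = Z{x[n]}, then Z{x[n-d]} = z^(-d) * X(z)
X(z) = z/(z - 3/11) for x[n] = (3/11)^n * u[n]
Z{x[n-4]} = z^(-4) * z/(z - 3/11) = z^(-3)/(z - 3/11)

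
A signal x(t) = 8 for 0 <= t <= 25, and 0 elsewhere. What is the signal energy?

Energy = integral of |x(t)|^2 dt over the signal duration
= 8^2 * 25 = 64 * 25 = 1600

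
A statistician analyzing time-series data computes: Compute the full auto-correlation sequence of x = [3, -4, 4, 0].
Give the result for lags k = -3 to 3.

r_xx[k] = sum_m x[m]*x[m+k], indexed from 0, for k = -3 to 3:
  r_xx[-3] = x[3]*x[0] = 0
  r_xx[-2] = x[2]*x[0] + x[3]*x[1] = 12
  r_xx[-1] = x[1]*x[0] + x[2]*x[1] + x[3]*x[2] = -28
  r_xx[0] = x[0]*x[0] + x[1]*x[1] + x[2]*x[2] + x[3]*x[3] = 41
  r_xx[1] = x[0]*x[1] + x[1]*x[2] + x[2]*x[3] = -28
  r_xx[2] = x[0]*x[2] + x[1]*x[3] = 12
  r_xx[3] = x[0]*x[3] = 0
r_xx = [0, 12, -28, 41, -28, 12, 0]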